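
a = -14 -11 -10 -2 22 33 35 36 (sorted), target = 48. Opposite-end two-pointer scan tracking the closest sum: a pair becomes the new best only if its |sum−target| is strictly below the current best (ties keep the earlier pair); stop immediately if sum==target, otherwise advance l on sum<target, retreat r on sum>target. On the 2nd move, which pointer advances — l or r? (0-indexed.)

[0,7] -14+36=22 d=26 * → l++
[1,7] -11+36=25 d=23 * → l++

l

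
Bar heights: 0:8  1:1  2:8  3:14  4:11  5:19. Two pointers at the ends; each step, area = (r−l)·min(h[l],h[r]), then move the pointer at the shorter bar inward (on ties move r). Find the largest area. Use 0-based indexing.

l=0 r=5: min(8,19)*5=40 best=40 *, l++
l=1 r=5: min(1,19)*4=4 best=40, l++
l=2 r=5: min(8,19)*3=24 best=40, l++
l=3 r=5: min(14,19)*2=28 best=40, l++
l=4 r=5: min(11,19)*1=11 best=40, l++

max area = 40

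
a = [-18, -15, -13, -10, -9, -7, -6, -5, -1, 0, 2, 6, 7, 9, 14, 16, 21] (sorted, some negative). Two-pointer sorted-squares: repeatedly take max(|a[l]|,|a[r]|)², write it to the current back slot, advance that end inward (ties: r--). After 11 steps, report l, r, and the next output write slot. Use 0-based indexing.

l=6, r=11, next write slot=5

l=0 r=16: |-18|<=|21| out[16]=441, r--
l=0 r=15: |-18|>|16| out[15]=324, l++
l=1 r=15: |-15|<=|16| out[14]=256, r--
l=1 r=14: |-15|>|14| out[13]=225, l++
l=2 r=14: |-13|<=|14| out[12]=196, r--
l=2 r=13: |-13|>|9| out[11]=169, l++
l=3 r=13: |-10|>|9| out[10]=100, l++
l=4 r=13: |-9|<=|9| out[9]=81, r--
l=4 r=12: |-9|>|7| out[8]=81, l++
l=5 r=12: |-7|<=|7| out[7]=49, r--
l=5 r=11: |-7|>|6| out[6]=49, l++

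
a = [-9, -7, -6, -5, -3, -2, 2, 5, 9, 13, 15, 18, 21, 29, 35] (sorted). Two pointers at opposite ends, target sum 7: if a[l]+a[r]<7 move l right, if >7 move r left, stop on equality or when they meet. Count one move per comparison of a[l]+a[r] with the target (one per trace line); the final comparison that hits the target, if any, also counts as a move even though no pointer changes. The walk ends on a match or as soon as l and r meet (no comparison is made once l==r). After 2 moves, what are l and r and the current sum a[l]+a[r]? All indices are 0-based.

l=0 r=14: -9+35=26 >7, r--
l=0 r=13: -9+29=20 >7, r--

l=0, r=12, sum=12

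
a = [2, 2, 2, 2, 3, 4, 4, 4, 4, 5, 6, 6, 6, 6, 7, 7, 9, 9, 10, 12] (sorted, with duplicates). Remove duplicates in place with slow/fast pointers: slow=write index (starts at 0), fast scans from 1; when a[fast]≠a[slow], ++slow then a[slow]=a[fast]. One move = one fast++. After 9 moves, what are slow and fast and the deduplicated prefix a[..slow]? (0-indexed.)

slow=3, fast=10, prefix=[2, 3, 4, 5]

(s=0,f=1) a[fast]=2=a[slow] dup → fast++
(s=0,f=2) a[fast]=2=a[slow] dup → fast++
(s=0,f=3) a[fast]=2=a[slow] dup → fast++
(s=0,f=4) a[fast]=3≠a[slow]=2 write a[1]=3 → slow++,fast++
(s=1,f=5) a[fast]=4≠a[slow]=3 write a[2]=4 → slow++,fast++
(s=2,f=6) a[fast]=4=a[slow] dup → fast++
(s=2,f=7) a[fast]=4=a[slow] dup → fast++
(s=2,f=8) a[fast]=4=a[slow] dup → fast++
(s=2,f=9) a[fast]=5≠a[slow]=4 write a[3]=5 → slow++,fast++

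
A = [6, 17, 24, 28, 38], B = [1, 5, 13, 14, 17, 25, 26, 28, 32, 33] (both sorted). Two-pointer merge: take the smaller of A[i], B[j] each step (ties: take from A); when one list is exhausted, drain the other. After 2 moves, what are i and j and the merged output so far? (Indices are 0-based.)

[i=0,j=0] A[i]=6>B[j]=1 take 1 → j++
[i=0,j=1] A[i]=6>B[j]=5 take 5 → j++

i=0, j=2, merged so far=[1, 5]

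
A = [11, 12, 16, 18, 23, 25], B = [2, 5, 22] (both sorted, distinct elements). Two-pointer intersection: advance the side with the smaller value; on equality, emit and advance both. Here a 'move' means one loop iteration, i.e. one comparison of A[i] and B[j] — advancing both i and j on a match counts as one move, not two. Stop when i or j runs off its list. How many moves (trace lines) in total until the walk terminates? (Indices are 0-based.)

7 moves

i=0 j=0: 11>2, j++
i=0 j=1: 11>5, j++
i=0 j=2: 11<22, i++
i=1 j=2: 12<22, i++
i=2 j=2: 16<22, i++
i=3 j=2: 18<22, i++
i=4 j=2: 23>22, j++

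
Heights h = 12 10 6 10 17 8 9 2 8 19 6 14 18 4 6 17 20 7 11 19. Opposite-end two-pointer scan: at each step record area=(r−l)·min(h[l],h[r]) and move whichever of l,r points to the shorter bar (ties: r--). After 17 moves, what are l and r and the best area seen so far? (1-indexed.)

l=1 r=20: min(12,19)*19=228 best=228 *, l++
l=2 r=20: min(10,19)*18=180 best=228, l++
l=3 r=20: min(6,19)*17=102 best=228, l++
l=4 r=20: min(10,19)*16=160 best=228, l++
l=5 r=20: min(17,19)*15=255 best=255 *, l++
l=6 r=20: min(8,19)*14=112 best=255, l++
l=7 r=20: min(9,19)*13=117 best=255, l++
l=8 r=20: min(2,19)*12=24 best=255, l++
l=9 r=20: min(8,19)*11=88 best=255, l++
l=10 r=20: min(19,19)*10=190 best=255, r--
l=10 r=19: min(19,11)*9=99 best=255, r--
l=10 r=18: min(19,7)*8=56 best=255, r--
l=10 r=17: min(19,20)*7=133 best=255, l++
l=11 r=17: min(6,20)*6=36 best=255, l++
l=12 r=17: min(14,20)*5=70 best=255, l++
l=13 r=17: min(18,20)*4=72 best=255, l++
l=14 r=17: min(4,20)*3=12 best=255, l++

l=15, r=17, best area=255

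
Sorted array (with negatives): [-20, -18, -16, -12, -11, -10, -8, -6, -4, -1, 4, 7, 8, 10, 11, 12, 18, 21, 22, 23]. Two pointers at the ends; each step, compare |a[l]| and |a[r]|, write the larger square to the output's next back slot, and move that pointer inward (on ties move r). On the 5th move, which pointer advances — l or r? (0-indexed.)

r

l=0 r=19: |-20|<=|23| out[19]=529, r--
l=0 r=18: |-20|<=|22| out[18]=484, r--
l=0 r=17: |-20|<=|21| out[17]=441, r--
l=0 r=16: |-20|>|18| out[16]=400, l++
l=1 r=16: |-18|<=|18| out[15]=324, r--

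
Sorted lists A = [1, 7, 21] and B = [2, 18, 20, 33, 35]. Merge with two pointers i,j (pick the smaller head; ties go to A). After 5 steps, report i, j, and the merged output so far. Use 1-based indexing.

[i=1,j=1] A[i]=1<=B[j]=2 take 1 → i++
[i=2,j=1] A[i]=7>B[j]=2 take 2 → j++
[i=2,j=2] A[i]=7<=B[j]=18 take 7 → i++
[i=3,j=2] A[i]=21>B[j]=18 take 18 → j++
[i=3,j=3] A[i]=21>B[j]=20 take 20 → j++

i=3, j=4, merged so far=[1, 2, 7, 18, 20]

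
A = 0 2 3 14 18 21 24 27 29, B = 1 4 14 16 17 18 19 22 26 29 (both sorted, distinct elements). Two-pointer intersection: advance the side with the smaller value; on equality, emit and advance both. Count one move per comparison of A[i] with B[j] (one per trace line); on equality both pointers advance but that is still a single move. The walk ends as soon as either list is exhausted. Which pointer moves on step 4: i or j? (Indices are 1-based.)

i

[i=1,j=1] 0<1 → i++
[i=2,j=1] 2>1 → j++
[i=2,j=2] 2<4 → i++
[i=3,j=2] 3<4 → i++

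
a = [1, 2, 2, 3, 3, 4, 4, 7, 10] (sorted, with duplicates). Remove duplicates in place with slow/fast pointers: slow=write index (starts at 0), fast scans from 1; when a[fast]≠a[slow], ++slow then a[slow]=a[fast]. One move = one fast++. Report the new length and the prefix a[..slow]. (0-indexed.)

length 6; prefix = [1, 2, 3, 4, 7, 10]

slow=0 fast=1: a[fast]=2≠a[slow]=1 write a[1]=2, slow++,fast++
slow=1 fast=2: a[fast]=2=a[slow] dup, fast++
slow=1 fast=3: a[fast]=3≠a[slow]=2 write a[2]=3, slow++,fast++
slow=2 fast=4: a[fast]=3=a[slow] dup, fast++
slow=2 fast=5: a[fast]=4≠a[slow]=3 write a[3]=4, slow++,fast++
slow=3 fast=6: a[fast]=4=a[slow] dup, fast++
slow=3 fast=7: a[fast]=7≠a[slow]=4 write a[4]=7, slow++,fast++
slow=4 fast=8: a[fast]=10≠a[slow]=7 write a[5]=10, slow++,fast++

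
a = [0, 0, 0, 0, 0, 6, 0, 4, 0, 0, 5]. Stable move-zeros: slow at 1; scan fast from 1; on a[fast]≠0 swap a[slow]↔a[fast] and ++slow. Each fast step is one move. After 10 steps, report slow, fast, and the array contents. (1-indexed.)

slow=1 fast=1: a[fast]=0, fast++
slow=1 fast=2: a[fast]=0, fast++
slow=1 fast=3: a[fast]=0, fast++
slow=1 fast=4: a[fast]=0, fast++
slow=1 fast=5: a[fast]=0, fast++
slow=1 fast=6: a[fast]=6≠0 swap→a[1]=6, slow++,fast++
slow=2 fast=7: a[fast]=0, fast++
slow=2 fast=8: a[fast]=4≠0 swap→a[2]=4, slow++,fast++
slow=3 fast=9: a[fast]=0, fast++
slow=3 fast=10: a[fast]=0, fast++

slow=3, fast=11, a=[6, 4, 0, 0, 0, 0, 0, 0, 0, 0, 5]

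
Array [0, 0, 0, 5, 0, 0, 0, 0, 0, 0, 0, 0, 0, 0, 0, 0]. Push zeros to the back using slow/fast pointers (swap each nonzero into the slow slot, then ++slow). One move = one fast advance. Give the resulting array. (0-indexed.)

[5, 0, 0, 0, 0, 0, 0, 0, 0, 0, 0, 0, 0, 0, 0, 0]

(s=0,f=0) a[fast]=0 → fast++
(s=0,f=1) a[fast]=0 → fast++
(s=0,f=2) a[fast]=0 → fast++
(s=0,f=3) a[fast]=5≠0 swap→a[0]=5 → slow++,fast++
(s=1,f=4) a[fast]=0 → fast++
(s=1,f=5) a[fast]=0 → fast++
(s=1,f=6) a[fast]=0 → fast++
(s=1,f=7) a[fast]=0 → fast++
(s=1,f=8) a[fast]=0 → fast++
(s=1,f=9) a[fast]=0 → fast++
(s=1,f=10) a[fast]=0 → fast++
(s=1,f=11) a[fast]=0 → fast++
(s=1,f=12) a[fast]=0 → fast++
(s=1,f=13) a[fast]=0 → fast++
(s=1,f=14) a[fast]=0 → fast++
(s=1,f=15) a[fast]=0 → fast++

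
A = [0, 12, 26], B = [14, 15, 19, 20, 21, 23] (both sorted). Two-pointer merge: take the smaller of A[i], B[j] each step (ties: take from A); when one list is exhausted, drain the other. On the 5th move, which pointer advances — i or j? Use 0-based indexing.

[i=0,j=0] A[i]=0<=B[j]=14 take 0 → i++
[i=1,j=0] A[i]=12<=B[j]=14 take 12 → i++
[i=2,j=0] A[i]=26>B[j]=14 take 14 → j++
[i=2,j=1] A[i]=26>B[j]=15 take 15 → j++
[i=2,j=2] A[i]=26>B[j]=19 take 19 → j++

j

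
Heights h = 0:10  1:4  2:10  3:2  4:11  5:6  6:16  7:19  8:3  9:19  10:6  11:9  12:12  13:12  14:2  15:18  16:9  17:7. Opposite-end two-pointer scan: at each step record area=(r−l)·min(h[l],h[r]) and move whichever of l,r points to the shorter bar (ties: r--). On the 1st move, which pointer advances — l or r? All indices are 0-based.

r

l=0 r=17: min(10,7)*17=119 best=119 *, r--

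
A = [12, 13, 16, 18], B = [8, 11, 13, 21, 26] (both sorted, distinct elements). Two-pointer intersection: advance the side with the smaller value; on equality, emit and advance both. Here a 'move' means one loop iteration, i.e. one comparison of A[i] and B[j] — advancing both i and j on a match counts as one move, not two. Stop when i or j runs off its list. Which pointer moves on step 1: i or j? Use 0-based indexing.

j

i=0 j=0: 12>8, j++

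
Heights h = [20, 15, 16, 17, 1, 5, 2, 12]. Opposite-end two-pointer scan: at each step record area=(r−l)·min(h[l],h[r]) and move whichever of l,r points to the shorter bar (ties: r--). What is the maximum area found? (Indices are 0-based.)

[0,7] min(20,12)*7=84 best=84 * → r--
[0,6] min(20,2)*6=12 best=84 → r--
[0,5] min(20,5)*5=25 best=84 → r--
[0,4] min(20,1)*4=4 best=84 → r--
[0,3] min(20,17)*3=51 best=84 → r--
[0,2] min(20,16)*2=32 best=84 → r--
[0,1] min(20,15)*1=15 best=84 → r--

max area = 84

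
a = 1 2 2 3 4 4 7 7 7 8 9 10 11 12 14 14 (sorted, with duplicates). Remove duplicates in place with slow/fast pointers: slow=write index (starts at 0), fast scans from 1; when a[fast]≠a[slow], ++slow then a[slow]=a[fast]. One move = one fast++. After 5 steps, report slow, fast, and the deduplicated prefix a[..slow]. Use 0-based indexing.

slow=0 fast=1: a[fast]=2≠a[slow]=1 write a[1]=2, slow++,fast++
slow=1 fast=2: a[fast]=2=a[slow] dup, fast++
slow=1 fast=3: a[fast]=3≠a[slow]=2 write a[2]=3, slow++,fast++
slow=2 fast=4: a[fast]=4≠a[slow]=3 write a[3]=4, slow++,fast++
slow=3 fast=5: a[fast]=4=a[slow] dup, fast++

slow=3, fast=6, prefix=[1, 2, 3, 4]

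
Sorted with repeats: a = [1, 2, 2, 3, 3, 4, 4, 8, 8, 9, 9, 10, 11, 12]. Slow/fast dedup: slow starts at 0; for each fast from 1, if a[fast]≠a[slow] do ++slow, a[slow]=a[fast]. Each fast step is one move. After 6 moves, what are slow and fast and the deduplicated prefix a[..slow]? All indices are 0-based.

slow=3, fast=7, prefix=[1, 2, 3, 4]

(s=0,f=1) a[fast]=2≠a[slow]=1 write a[1]=2 → slow++,fast++
(s=1,f=2) a[fast]=2=a[slow] dup → fast++
(s=1,f=3) a[fast]=3≠a[slow]=2 write a[2]=3 → slow++,fast++
(s=2,f=4) a[fast]=3=a[slow] dup → fast++
(s=2,f=5) a[fast]=4≠a[slow]=3 write a[3]=4 → slow++,fast++
(s=3,f=6) a[fast]=4=a[slow] dup → fast++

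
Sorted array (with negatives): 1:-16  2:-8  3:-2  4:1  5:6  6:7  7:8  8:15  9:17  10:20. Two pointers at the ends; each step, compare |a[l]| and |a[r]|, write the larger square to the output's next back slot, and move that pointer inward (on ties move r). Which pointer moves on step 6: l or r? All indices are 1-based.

l

l=1 r=10: |-16|<=|20| out[10]=400, r--
l=1 r=9: |-16|<=|17| out[9]=289, r--
l=1 r=8: |-16|>|15| out[8]=256, l++
l=2 r=8: |-8|<=|15| out[7]=225, r--
l=2 r=7: |-8|<=|8| out[6]=64, r--
l=2 r=6: |-8|>|7| out[5]=64, l++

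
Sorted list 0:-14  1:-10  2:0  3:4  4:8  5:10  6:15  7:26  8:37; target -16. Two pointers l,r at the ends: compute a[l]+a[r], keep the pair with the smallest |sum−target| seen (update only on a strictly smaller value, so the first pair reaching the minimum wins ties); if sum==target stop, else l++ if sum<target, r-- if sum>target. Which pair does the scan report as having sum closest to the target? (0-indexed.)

pair (-14, 0) with sum -14 (|Δ|=2)

l=0 r=8: -14+37=23 d=39 *, r--
l=0 r=7: -14+26=12 d=28 *, r--
l=0 r=6: -14+15=1 d=17 *, r--
l=0 r=5: -14+10=-4 d=12 *, r--
l=0 r=4: -14+8=-6 d=10 *, r--
l=0 r=3: -14+4=-10 d=6 *, r--
l=0 r=2: -14+0=-14 d=2 *, r--
l=0 r=1: -14+-10=-24 d=8, l++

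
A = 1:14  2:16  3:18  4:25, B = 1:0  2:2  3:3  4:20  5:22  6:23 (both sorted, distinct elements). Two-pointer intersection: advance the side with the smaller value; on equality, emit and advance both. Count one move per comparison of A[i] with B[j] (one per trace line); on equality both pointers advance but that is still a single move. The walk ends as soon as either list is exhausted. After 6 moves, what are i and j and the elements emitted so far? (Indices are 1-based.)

[i=1,j=1] 14>0 → j++
[i=1,j=2] 14>2 → j++
[i=1,j=3] 14>3 → j++
[i=1,j=4] 14<20 → i++
[i=2,j=4] 16<20 → i++
[i=3,j=4] 18<20 → i++

i=4, j=4, emitted=[]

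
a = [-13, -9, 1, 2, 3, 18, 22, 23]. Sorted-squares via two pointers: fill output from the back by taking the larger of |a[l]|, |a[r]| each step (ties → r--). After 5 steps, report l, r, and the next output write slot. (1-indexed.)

[1,8] |-13|<=|23| out[8]=529 → r--
[1,7] |-13|<=|22| out[7]=484 → r--
[1,6] |-13|<=|18| out[6]=324 → r--
[1,5] |-13|>|3| out[5]=169 → l++
[2,5] |-9|>|3| out[4]=81 → l++

l=3, r=5, next write slot=3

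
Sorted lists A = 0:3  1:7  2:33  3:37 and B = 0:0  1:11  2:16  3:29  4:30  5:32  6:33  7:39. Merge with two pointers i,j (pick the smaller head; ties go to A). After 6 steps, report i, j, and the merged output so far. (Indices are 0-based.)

i=2, j=4, merged so far=[0, 3, 7, 11, 16, 29]

i=0 j=0: A[i]=3>B[j]=0 take 0, j++
i=0 j=1: A[i]=3<=B[j]=11 take 3, i++
i=1 j=1: A[i]=7<=B[j]=11 take 7, i++
i=2 j=1: A[i]=33>B[j]=11 take 11, j++
i=2 j=2: A[i]=33>B[j]=16 take 16, j++
i=2 j=3: A[i]=33>B[j]=29 take 29, j++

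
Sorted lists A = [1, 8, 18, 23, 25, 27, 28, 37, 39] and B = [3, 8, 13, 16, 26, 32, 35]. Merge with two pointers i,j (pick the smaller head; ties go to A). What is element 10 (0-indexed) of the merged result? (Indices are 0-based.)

[i=0,j=0] A[i]=1<=B[j]=3 take 1 → i++
[i=1,j=0] A[i]=8>B[j]=3 take 3 → j++
[i=1,j=1] A[i]=8<=B[j]=8 take 8 → i++
[i=2,j=1] A[i]=18>B[j]=8 take 8 → j++
[i=2,j=2] A[i]=18>B[j]=13 take 13 → j++
[i=2,j=3] A[i]=18>B[j]=16 take 16 → j++
[i=2,j=4] A[i]=18<=B[j]=26 take 18 → i++
[i=3,j=4] A[i]=23<=B[j]=26 take 23 → i++
[i=4,j=4] A[i]=25<=B[j]=26 take 25 → i++
[i=5,j=4] A[i]=27>B[j]=26 take 26 → j++
[i=5,j=5] A[i]=27<=B[j]=32 take 27 → i++
[i=6,j=5] A[i]=28<=B[j]=32 take 28 → i++
[i=7,j=5] A[i]=37>B[j]=32 take 32 → j++
[i=7,j=6] A[i]=37>B[j]=35 take 35 → j++
[i=7,j=7] B done, take A[i]=37 → i++
[i=8,j=7] B done, take A[i]=39 → i++

merged[10] = 27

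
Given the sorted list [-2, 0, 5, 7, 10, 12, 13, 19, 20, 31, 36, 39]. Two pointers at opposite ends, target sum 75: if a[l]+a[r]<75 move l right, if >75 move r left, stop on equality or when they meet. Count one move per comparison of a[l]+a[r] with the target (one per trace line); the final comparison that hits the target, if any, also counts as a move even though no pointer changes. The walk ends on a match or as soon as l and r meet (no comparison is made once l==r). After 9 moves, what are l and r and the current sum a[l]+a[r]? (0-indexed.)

[0,11] -2+39=37 <75 → l++
[1,11] 0+39=39 <75 → l++
[2,11] 5+39=44 <75 → l++
[3,11] 7+39=46 <75 → l++
[4,11] 10+39=49 <75 → l++
[5,11] 12+39=51 <75 → l++
[6,11] 13+39=52 <75 → l++
[7,11] 19+39=58 <75 → l++
[8,11] 20+39=59 <75 → l++

l=9, r=11, sum=70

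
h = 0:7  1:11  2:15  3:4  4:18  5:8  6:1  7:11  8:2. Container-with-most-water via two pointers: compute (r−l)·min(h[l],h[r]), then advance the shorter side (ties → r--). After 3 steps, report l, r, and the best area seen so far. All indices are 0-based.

l=1, r=6, best area=66

l=0 r=8: min(7,2)*8=16 best=16 *, r--
l=0 r=7: min(7,11)*7=49 best=49 *, l++
l=1 r=7: min(11,11)*6=66 best=66 *, r--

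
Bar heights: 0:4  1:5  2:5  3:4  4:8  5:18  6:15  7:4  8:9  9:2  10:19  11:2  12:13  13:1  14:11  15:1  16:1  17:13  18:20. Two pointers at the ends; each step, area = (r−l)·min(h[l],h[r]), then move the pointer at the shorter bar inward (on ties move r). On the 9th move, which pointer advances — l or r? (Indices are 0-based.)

[0,18] min(4,20)*18=72 best=72 * → l++
[1,18] min(5,20)*17=85 best=85 * → l++
[2,18] min(5,20)*16=80 best=85 → l++
[3,18] min(4,20)*15=60 best=85 → l++
[4,18] min(8,20)*14=112 best=112 * → l++
[5,18] min(18,20)*13=234 best=234 * → l++
[6,18] min(15,20)*12=180 best=234 → l++
[7,18] min(4,20)*11=44 best=234 → l++
[8,18] min(9,20)*10=90 best=234 → l++

l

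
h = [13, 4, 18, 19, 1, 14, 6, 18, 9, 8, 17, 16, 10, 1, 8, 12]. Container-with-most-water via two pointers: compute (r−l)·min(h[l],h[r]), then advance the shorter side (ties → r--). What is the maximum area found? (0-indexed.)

l=0 r=15: min(13,12)*15=180 best=180 *, r--
l=0 r=14: min(13,8)*14=112 best=180, r--
l=0 r=13: min(13,1)*13=13 best=180, r--
l=0 r=12: min(13,10)*12=120 best=180, r--
l=0 r=11: min(13,16)*11=143 best=180, l++
l=1 r=11: min(4,16)*10=40 best=180, l++
l=2 r=11: min(18,16)*9=144 best=180, r--
l=2 r=10: min(18,17)*8=136 best=180, r--
l=2 r=9: min(18,8)*7=56 best=180, r--
l=2 r=8: min(18,9)*6=54 best=180, r--
l=2 r=7: min(18,18)*5=90 best=180, r--
l=2 r=6: min(18,6)*4=24 best=180, r--
l=2 r=5: min(18,14)*3=42 best=180, r--
l=2 r=4: min(18,1)*2=2 best=180, r--
l=2 r=3: min(18,19)*1=18 best=180, l++

max area = 180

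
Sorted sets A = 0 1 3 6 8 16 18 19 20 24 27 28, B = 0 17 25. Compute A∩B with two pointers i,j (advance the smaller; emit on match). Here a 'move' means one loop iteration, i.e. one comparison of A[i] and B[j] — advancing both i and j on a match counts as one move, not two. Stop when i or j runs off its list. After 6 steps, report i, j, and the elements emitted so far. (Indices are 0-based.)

[i=0,j=0] 0==0 emit → i++,j++
[i=1,j=1] 1<17 → i++
[i=2,j=1] 3<17 → i++
[i=3,j=1] 6<17 → i++
[i=4,j=1] 8<17 → i++
[i=5,j=1] 16<17 → i++

i=6, j=1, emitted=[0]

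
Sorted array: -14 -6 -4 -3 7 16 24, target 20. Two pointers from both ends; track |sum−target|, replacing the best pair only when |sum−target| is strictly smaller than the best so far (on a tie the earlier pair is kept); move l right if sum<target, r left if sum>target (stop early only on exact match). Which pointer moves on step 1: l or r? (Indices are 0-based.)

l

l=0 r=6: -14+24=10 d=10 *, l++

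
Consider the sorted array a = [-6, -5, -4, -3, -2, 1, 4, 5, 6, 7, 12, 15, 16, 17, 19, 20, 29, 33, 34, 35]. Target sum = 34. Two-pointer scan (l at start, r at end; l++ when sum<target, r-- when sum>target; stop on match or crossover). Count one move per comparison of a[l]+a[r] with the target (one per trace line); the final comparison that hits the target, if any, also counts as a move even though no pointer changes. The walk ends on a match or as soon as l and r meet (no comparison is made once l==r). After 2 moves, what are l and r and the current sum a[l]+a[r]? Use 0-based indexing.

l=2, r=19, sum=31

[0,19] -6+35=29 <34 → l++
[1,19] -5+35=30 <34 → l++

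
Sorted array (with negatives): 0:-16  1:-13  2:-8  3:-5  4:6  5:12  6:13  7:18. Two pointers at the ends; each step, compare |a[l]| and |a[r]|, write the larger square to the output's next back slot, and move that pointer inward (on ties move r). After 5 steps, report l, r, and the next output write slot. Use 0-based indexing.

l=2, r=4, next write slot=2

[0,7] |-16|<=|18| out[7]=324 → r--
[0,6] |-16|>|13| out[6]=256 → l++
[1,6] |-13|<=|13| out[5]=169 → r--
[1,5] |-13|>|12| out[4]=169 → l++
[2,5] |-8|<=|12| out[3]=144 → r--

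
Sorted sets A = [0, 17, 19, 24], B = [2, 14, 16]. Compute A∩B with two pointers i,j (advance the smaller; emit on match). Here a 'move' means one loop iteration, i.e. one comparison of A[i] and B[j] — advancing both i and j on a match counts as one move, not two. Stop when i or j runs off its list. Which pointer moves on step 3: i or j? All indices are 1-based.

i=1 j=1: 0<2, i++
i=2 j=1: 17>2, j++
i=2 j=2: 17>14, j++

j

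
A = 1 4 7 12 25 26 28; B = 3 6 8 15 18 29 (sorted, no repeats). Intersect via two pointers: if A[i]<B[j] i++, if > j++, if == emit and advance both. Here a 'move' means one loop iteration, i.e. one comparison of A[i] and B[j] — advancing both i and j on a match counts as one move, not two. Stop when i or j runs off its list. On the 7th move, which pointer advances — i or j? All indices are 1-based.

[i=1,j=1] 1<3 → i++
[i=2,j=1] 4>3 → j++
[i=2,j=2] 4<6 → i++
[i=3,j=2] 7>6 → j++
[i=3,j=3] 7<8 → i++
[i=4,j=3] 12>8 → j++
[i=4,j=4] 12<15 → i++

i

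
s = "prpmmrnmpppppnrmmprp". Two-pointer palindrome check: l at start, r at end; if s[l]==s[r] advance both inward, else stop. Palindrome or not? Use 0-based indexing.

l=0 r=19: 'p'=='p', l++,r--
l=1 r=18: 'r'=='r', l++,r--
l=2 r=17: 'p'=='p', l++,r--
l=3 r=16: 'm'=='m', l++,r--
l=4 r=15: 'm'=='m', l++,r--
l=5 r=14: 'r'=='r', l++,r--
l=6 r=13: 'n'=='n', l++,r--
l=7 r=12: 'm'!='p', stop

not a palindrome (mismatch at 7,12)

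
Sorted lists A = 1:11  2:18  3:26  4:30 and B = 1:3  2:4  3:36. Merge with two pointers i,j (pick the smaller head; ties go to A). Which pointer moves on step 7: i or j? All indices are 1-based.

j

i=1 j=1: A[i]=11>B[j]=3 take 3, j++
i=1 j=2: A[i]=11>B[j]=4 take 4, j++
i=1 j=3: A[i]=11<=B[j]=36 take 11, i++
i=2 j=3: A[i]=18<=B[j]=36 take 18, i++
i=3 j=3: A[i]=26<=B[j]=36 take 26, i++
i=4 j=3: A[i]=30<=B[j]=36 take 30, i++
i=5 j=3: A done, take B[j]=36, j++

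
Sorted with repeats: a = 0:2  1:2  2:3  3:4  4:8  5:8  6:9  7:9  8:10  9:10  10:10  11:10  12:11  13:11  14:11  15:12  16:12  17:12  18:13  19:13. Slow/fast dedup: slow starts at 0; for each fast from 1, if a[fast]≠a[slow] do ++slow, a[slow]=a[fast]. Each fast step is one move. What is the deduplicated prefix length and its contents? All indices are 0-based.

slow=0 fast=1: a[fast]=2=a[slow] dup, fast++
slow=0 fast=2: a[fast]=3≠a[slow]=2 write a[1]=3, slow++,fast++
slow=1 fast=3: a[fast]=4≠a[slow]=3 write a[2]=4, slow++,fast++
slow=2 fast=4: a[fast]=8≠a[slow]=4 write a[3]=8, slow++,fast++
slow=3 fast=5: a[fast]=8=a[slow] dup, fast++
slow=3 fast=6: a[fast]=9≠a[slow]=8 write a[4]=9, slow++,fast++
slow=4 fast=7: a[fast]=9=a[slow] dup, fast++
slow=4 fast=8: a[fast]=10≠a[slow]=9 write a[5]=10, slow++,fast++
slow=5 fast=9: a[fast]=10=a[slow] dup, fast++
slow=5 fast=10: a[fast]=10=a[slow] dup, fast++
slow=5 fast=11: a[fast]=10=a[slow] dup, fast++
slow=5 fast=12: a[fast]=11≠a[slow]=10 write a[6]=11, slow++,fast++
slow=6 fast=13: a[fast]=11=a[slow] dup, fast++
slow=6 fast=14: a[fast]=11=a[slow] dup, fast++
slow=6 fast=15: a[fast]=12≠a[slow]=11 write a[7]=12, slow++,fast++
slow=7 fast=16: a[fast]=12=a[slow] dup, fast++
slow=7 fast=17: a[fast]=12=a[slow] dup, fast++
slow=7 fast=18: a[fast]=13≠a[slow]=12 write a[8]=13, slow++,fast++
slow=8 fast=19: a[fast]=13=a[slow] dup, fast++

length 9; prefix = [2, 3, 4, 8, 9, 10, 11, 12, 13]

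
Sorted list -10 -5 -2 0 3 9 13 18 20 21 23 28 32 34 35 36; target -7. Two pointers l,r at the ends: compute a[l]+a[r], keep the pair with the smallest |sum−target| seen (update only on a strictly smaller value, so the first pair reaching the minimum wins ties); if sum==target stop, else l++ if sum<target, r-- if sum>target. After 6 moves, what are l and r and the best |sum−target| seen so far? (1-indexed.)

l=1, r=10, best |Δ|=20

l=1 r=16: -10+36=26 d=33 *, r--
l=1 r=15: -10+35=25 d=32 *, r--
l=1 r=14: -10+34=24 d=31 *, r--
l=1 r=13: -10+32=22 d=29 *, r--
l=1 r=12: -10+28=18 d=25 *, r--
l=1 r=11: -10+23=13 d=20 *, r--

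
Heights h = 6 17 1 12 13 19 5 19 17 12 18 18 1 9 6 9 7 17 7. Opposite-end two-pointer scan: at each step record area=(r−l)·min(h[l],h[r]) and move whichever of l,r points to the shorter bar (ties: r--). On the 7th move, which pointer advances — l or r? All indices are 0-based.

l=0 r=18: min(6,7)*18=108 best=108 *, l++
l=1 r=18: min(17,7)*17=119 best=119 *, r--
l=1 r=17: min(17,17)*16=272 best=272 *, r--
l=1 r=16: min(17,7)*15=105 best=272, r--
l=1 r=15: min(17,9)*14=126 best=272, r--
l=1 r=14: min(17,6)*13=78 best=272, r--
l=1 r=13: min(17,9)*12=108 best=272, r--

r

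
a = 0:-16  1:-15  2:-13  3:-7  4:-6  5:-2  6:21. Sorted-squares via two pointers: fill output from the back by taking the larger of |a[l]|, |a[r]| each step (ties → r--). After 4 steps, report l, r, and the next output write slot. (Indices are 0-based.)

l=3, r=5, next write slot=2

[0,6] |-16|<=|21| out[6]=441 → r--
[0,5] |-16|>|-2| out[5]=256 → l++
[1,5] |-15|>|-2| out[4]=225 → l++
[2,5] |-13|>|-2| out[3]=169 → l++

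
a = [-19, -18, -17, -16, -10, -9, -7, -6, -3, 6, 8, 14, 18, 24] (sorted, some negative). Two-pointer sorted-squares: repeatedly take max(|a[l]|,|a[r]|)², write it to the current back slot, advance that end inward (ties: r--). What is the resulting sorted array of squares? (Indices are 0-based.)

l=0 r=13: |-19|<=|24| out[13]=576, r--
l=0 r=12: |-19|>|18| out[12]=361, l++
l=1 r=12: |-18|<=|18| out[11]=324, r--
l=1 r=11: |-18|>|14| out[10]=324, l++
l=2 r=11: |-17|>|14| out[9]=289, l++
l=3 r=11: |-16|>|14| out[8]=256, l++
l=4 r=11: |-10|<=|14| out[7]=196, r--
l=4 r=10: |-10|>|8| out[6]=100, l++
l=5 r=10: |-9|>|8| out[5]=81, l++
l=6 r=10: |-7|<=|8| out[4]=64, r--
l=6 r=9: |-7|>|6| out[3]=49, l++
l=7 r=9: |-6|<=|6| out[2]=36, r--
l=7 r=8: |-6|>|-3| out[1]=36, l++
l=8 r=8: |-3|<=|-3| out[0]=9, r--

[9, 36, 36, 49, 64, 81, 100, 196, 256, 289, 324, 324, 361, 576]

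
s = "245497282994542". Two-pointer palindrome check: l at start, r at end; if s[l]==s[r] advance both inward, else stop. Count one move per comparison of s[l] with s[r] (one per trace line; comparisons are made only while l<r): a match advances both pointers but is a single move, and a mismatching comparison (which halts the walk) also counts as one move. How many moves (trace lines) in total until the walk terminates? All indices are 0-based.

6 moves

l=0 r=14: '2'=='2', l++,r--
l=1 r=13: '4'=='4', l++,r--
l=2 r=12: '5'=='5', l++,r--
l=3 r=11: '4'=='4', l++,r--
l=4 r=10: '9'=='9', l++,r--
l=5 r=9: '7'!='9', stop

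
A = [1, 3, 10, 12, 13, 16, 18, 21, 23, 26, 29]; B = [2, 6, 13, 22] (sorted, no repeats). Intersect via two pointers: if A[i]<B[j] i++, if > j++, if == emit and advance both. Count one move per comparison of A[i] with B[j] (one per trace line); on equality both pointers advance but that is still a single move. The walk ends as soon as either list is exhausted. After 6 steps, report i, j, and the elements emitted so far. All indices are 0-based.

i=4, j=2, emitted=[]

i=0 j=0: 1<2, i++
i=1 j=0: 3>2, j++
i=1 j=1: 3<6, i++
i=2 j=1: 10>6, j++
i=2 j=2: 10<13, i++
i=3 j=2: 12<13, i++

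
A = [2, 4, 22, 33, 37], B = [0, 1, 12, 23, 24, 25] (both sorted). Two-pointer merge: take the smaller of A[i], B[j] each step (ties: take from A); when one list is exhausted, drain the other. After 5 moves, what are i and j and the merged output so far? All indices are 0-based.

i=2, j=3, merged so far=[0, 1, 2, 4, 12]

[i=0,j=0] A[i]=2>B[j]=0 take 0 → j++
[i=0,j=1] A[i]=2>B[j]=1 take 1 → j++
[i=0,j=2] A[i]=2<=B[j]=12 take 2 → i++
[i=1,j=2] A[i]=4<=B[j]=12 take 4 → i++
[i=2,j=2] A[i]=22>B[j]=12 take 12 → j++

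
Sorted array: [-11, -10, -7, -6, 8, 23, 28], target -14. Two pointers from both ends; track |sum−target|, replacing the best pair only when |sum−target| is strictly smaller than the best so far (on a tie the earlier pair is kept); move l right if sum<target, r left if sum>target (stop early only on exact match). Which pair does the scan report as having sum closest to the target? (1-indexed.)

[1,7] -11+28=17 d=31 * → r--
[1,6] -11+23=12 d=26 * → r--
[1,5] -11+8=-3 d=11 * → r--
[1,4] -11+-6=-17 d=3 * → l++
[2,4] -10+-6=-16 d=2 * → l++
[3,4] -7+-6=-13 d=1 * → r--

pair (-7, -6) with sum -13 (|Δ|=1)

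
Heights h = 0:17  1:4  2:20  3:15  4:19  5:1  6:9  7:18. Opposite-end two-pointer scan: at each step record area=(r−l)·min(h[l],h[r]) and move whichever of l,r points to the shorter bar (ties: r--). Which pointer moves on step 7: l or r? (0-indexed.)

l=0 r=7: min(17,18)*7=119 best=119 *, l++
l=1 r=7: min(4,18)*6=24 best=119, l++
l=2 r=7: min(20,18)*5=90 best=119, r--
l=2 r=6: min(20,9)*4=36 best=119, r--
l=2 r=5: min(20,1)*3=3 best=119, r--
l=2 r=4: min(20,19)*2=38 best=119, r--
l=2 r=3: min(20,15)*1=15 best=119, r--

r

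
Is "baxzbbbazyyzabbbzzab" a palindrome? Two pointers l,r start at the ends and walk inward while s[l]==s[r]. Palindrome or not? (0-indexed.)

not a palindrome (mismatch at 2,17)

l=0 r=19: 'b'=='b', l++,r--
l=1 r=18: 'a'=='a', l++,r--
l=2 r=17: 'x'!='z', stop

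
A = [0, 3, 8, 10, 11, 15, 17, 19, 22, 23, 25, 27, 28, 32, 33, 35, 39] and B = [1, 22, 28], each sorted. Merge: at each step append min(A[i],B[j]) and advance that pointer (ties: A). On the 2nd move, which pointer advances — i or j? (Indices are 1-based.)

[i=1,j=1] A[i]=0<=B[j]=1 take 0 → i++
[i=2,j=1] A[i]=3>B[j]=1 take 1 → j++

j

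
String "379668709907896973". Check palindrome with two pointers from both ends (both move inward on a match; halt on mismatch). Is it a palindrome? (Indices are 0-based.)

[0,17] '3'=='3' → l++,r--
[1,16] '7'=='7' → l++,r--
[2,15] '9'=='9' → l++,r--
[3,14] '6'=='6' → l++,r--
[4,13] '6'!='9' → stop

not a palindrome (mismatch at 4,13)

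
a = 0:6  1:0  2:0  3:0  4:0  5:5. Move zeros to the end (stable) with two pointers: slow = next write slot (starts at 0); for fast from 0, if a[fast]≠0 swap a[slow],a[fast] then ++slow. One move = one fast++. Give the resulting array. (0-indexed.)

(s=0,f=0) a[fast]=6≠0 swap→a[0]=6 → slow++,fast++
(s=1,f=1) a[fast]=0 → fast++
(s=1,f=2) a[fast]=0 → fast++
(s=1,f=3) a[fast]=0 → fast++
(s=1,f=4) a[fast]=0 → fast++
(s=1,f=5) a[fast]=5≠0 swap→a[1]=5 → slow++,fast++

[6, 5, 0, 0, 0, 0]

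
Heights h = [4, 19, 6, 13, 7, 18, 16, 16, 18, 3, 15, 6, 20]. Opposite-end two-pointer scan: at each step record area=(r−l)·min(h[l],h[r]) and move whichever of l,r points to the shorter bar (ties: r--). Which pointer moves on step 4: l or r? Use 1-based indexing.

l=1 r=13: min(4,20)*12=48 best=48 *, l++
l=2 r=13: min(19,20)*11=209 best=209 *, l++
l=3 r=13: min(6,20)*10=60 best=209, l++
l=4 r=13: min(13,20)*9=117 best=209, l++

l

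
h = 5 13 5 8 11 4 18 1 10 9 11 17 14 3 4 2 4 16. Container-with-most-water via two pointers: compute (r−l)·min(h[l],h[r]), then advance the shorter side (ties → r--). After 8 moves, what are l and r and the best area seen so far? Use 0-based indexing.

[0,17] min(5,16)*17=85 best=85 * → l++
[1,17] min(13,16)*16=208 best=208 * → l++
[2,17] min(5,16)*15=75 best=208 → l++
[3,17] min(8,16)*14=112 best=208 → l++
[4,17] min(11,16)*13=143 best=208 → l++
[5,17] min(4,16)*12=48 best=208 → l++
[6,17] min(18,16)*11=176 best=208 → r--
[6,16] min(18,4)*10=40 best=208 → r--

l=6, r=15, best area=208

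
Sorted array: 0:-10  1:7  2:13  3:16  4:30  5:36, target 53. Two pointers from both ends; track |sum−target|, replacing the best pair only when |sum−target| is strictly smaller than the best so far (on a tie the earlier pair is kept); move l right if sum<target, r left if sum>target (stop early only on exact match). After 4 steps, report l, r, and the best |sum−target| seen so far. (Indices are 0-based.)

l=0 r=5: -10+36=26 d=27 *, l++
l=1 r=5: 7+36=43 d=10 *, l++
l=2 r=5: 13+36=49 d=4 *, l++
l=3 r=5: 16+36=52 d=1 *, l++

l=4, r=5, best |Δ|=1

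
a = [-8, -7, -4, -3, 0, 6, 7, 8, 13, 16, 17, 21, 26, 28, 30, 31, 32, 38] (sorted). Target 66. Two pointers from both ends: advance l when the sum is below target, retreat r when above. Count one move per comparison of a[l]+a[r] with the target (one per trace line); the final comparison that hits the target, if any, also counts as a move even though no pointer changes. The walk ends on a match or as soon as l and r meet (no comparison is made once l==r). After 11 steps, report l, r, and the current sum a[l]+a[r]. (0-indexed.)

l=0 r=17: -8+38=30 <66, l++
l=1 r=17: -7+38=31 <66, l++
l=2 r=17: -4+38=34 <66, l++
l=3 r=17: -3+38=35 <66, l++
l=4 r=17: 0+38=38 <66, l++
l=5 r=17: 6+38=44 <66, l++
l=6 r=17: 7+38=45 <66, l++
l=7 r=17: 8+38=46 <66, l++
l=8 r=17: 13+38=51 <66, l++
l=9 r=17: 16+38=54 <66, l++
l=10 r=17: 17+38=55 <66, l++

l=11, r=17, sum=59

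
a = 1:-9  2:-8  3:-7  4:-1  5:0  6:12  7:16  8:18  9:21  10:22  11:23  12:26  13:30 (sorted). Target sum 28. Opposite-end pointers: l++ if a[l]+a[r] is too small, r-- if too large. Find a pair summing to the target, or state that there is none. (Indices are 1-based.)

(12, 16)

l=1 r=13: -9+30=21 <28, l++
l=2 r=13: -8+30=22 <28, l++
l=3 r=13: -7+30=23 <28, l++
l=4 r=13: -1+30=29 >28, r--
l=4 r=12: -1+26=25 <28, l++
l=5 r=12: 0+26=26 <28, l++
l=6 r=12: 12+26=38 >28, r--
l=6 r=11: 12+23=35 >28, r--
l=6 r=10: 12+22=34 >28, r--
l=6 r=9: 12+21=33 >28, r--
l=6 r=8: 12+18=30 >28, r--
l=6 r=7: 12+16=28, found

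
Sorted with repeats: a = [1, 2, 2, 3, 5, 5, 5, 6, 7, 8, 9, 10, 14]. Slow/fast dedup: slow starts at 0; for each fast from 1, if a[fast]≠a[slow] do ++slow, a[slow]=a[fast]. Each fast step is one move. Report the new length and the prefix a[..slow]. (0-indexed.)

(s=0,f=1) a[fast]=2≠a[slow]=1 write a[1]=2 → slow++,fast++
(s=1,f=2) a[fast]=2=a[slow] dup → fast++
(s=1,f=3) a[fast]=3≠a[slow]=2 write a[2]=3 → slow++,fast++
(s=2,f=4) a[fast]=5≠a[slow]=3 write a[3]=5 → slow++,fast++
(s=3,f=5) a[fast]=5=a[slow] dup → fast++
(s=3,f=6) a[fast]=5=a[slow] dup → fast++
(s=3,f=7) a[fast]=6≠a[slow]=5 write a[4]=6 → slow++,fast++
(s=4,f=8) a[fast]=7≠a[slow]=6 write a[5]=7 → slow++,fast++
(s=5,f=9) a[fast]=8≠a[slow]=7 write a[6]=8 → slow++,fast++
(s=6,f=10) a[fast]=9≠a[slow]=8 write a[7]=9 → slow++,fast++
(s=7,f=11) a[fast]=10≠a[slow]=9 write a[8]=10 → slow++,fast++
(s=8,f=12) a[fast]=14≠a[slow]=10 write a[9]=14 → slow++,fast++

length 10; prefix = [1, 2, 3, 5, 6, 7, 8, 9, 10, 14]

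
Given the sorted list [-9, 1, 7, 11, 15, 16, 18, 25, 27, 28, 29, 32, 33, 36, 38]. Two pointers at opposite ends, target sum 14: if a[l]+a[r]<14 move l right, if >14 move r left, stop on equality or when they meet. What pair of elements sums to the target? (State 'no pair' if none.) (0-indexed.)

no pair

l=0 r=14: -9+38=29 >14, r--
l=0 r=13: -9+36=27 >14, r--
l=0 r=12: -9+33=24 >14, r--
l=0 r=11: -9+32=23 >14, r--
l=0 r=10: -9+29=20 >14, r--
l=0 r=9: -9+28=19 >14, r--
l=0 r=8: -9+27=18 >14, r--
l=0 r=7: -9+25=16 >14, r--
l=0 r=6: -9+18=9 <14, l++
l=1 r=6: 1+18=19 >14, r--
l=1 r=5: 1+16=17 >14, r--
l=1 r=4: 1+15=16 >14, r--
l=1 r=3: 1+11=12 <14, l++
l=2 r=3: 7+11=18 >14, r--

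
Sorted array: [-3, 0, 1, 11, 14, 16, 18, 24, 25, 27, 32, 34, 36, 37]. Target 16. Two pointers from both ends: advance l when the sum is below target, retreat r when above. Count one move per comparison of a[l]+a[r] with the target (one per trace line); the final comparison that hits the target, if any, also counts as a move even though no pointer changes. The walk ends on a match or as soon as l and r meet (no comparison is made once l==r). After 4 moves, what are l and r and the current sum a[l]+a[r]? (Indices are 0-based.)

l=0, r=9, sum=24

l=0 r=13: -3+37=34 >16, r--
l=0 r=12: -3+36=33 >16, r--
l=0 r=11: -3+34=31 >16, r--
l=0 r=10: -3+32=29 >16, r--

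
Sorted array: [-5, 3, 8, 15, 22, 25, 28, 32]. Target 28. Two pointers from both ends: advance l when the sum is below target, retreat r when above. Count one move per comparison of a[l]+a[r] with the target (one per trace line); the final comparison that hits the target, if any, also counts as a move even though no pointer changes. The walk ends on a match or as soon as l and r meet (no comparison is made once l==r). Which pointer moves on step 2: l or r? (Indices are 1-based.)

[1,8] -5+32=27 <28 → l++
[2,8] 3+32=35 >28 → r--

r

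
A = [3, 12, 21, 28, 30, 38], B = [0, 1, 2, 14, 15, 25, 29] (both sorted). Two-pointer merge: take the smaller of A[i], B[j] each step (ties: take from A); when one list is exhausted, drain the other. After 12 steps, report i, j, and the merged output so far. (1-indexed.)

i=6, j=8, merged so far=[0, 1, 2, 3, 12, 14, 15, 21, 25, 28, 29, 30]

i=1 j=1: A[i]=3>B[j]=0 take 0, j++
i=1 j=2: A[i]=3>B[j]=1 take 1, j++
i=1 j=3: A[i]=3>B[j]=2 take 2, j++
i=1 j=4: A[i]=3<=B[j]=14 take 3, i++
i=2 j=4: A[i]=12<=B[j]=14 take 12, i++
i=3 j=4: A[i]=21>B[j]=14 take 14, j++
i=3 j=5: A[i]=21>B[j]=15 take 15, j++
i=3 j=6: A[i]=21<=B[j]=25 take 21, i++
i=4 j=6: A[i]=28>B[j]=25 take 25, j++
i=4 j=7: A[i]=28<=B[j]=29 take 28, i++
i=5 j=7: A[i]=30>B[j]=29 take 29, j++
i=5 j=8: B done, take A[i]=30, i++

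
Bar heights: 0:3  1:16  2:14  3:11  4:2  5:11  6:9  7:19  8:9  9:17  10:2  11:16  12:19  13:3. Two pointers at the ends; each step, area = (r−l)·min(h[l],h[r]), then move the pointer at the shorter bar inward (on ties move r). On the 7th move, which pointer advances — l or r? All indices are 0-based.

l

[0,13] min(3,3)*13=39 best=39 * → r--
[0,12] min(3,19)*12=36 best=39 → l++
[1,12] min(16,19)*11=176 best=176 * → l++
[2,12] min(14,19)*10=140 best=176 → l++
[3,12] min(11,19)*9=99 best=176 → l++
[4,12] min(2,19)*8=16 best=176 → l++
[5,12] min(11,19)*7=77 best=176 → l++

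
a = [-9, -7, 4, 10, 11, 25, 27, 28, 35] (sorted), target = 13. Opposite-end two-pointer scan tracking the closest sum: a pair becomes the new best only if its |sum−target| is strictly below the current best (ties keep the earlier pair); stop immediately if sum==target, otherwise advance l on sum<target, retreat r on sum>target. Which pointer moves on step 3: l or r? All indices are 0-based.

l=0 r=8: -9+35=26 d=13 *, r--
l=0 r=7: -9+28=19 d=6 *, r--
l=0 r=6: -9+27=18 d=5 *, r--

r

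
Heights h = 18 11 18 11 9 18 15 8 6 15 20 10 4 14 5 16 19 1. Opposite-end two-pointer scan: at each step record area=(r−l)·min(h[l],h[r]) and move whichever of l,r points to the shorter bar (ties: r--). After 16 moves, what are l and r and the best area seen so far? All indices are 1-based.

[1,18] min(18,1)*17=17 best=17 * → r--
[1,17] min(18,19)*16=288 best=288 * → l++
[2,17] min(11,19)*15=165 best=288 → l++
[3,17] min(18,19)*14=252 best=288 → l++
[4,17] min(11,19)*13=143 best=288 → l++
[5,17] min(9,19)*12=108 best=288 → l++
[6,17] min(18,19)*11=198 best=288 → l++
[7,17] min(15,19)*10=150 best=288 → l++
[8,17] min(8,19)*9=72 best=288 → l++
[9,17] min(6,19)*8=48 best=288 → l++
[10,17] min(15,19)*7=105 best=288 → l++
[11,17] min(20,19)*6=114 best=288 → r--
[11,16] min(20,16)*5=80 best=288 → r--
[11,15] min(20,5)*4=20 best=288 → r--
[11,14] min(20,14)*3=42 best=288 → r--
[11,13] min(20,4)*2=8 best=288 → r--

l=11, r=12, best area=288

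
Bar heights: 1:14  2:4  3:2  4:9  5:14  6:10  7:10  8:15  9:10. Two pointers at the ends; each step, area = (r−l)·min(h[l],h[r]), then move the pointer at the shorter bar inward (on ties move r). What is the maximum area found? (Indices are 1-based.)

max area = 98

l=1 r=9: min(14,10)*8=80 best=80 *, r--
l=1 r=8: min(14,15)*7=98 best=98 *, l++
l=2 r=8: min(4,15)*6=24 best=98, l++
l=3 r=8: min(2,15)*5=10 best=98, l++
l=4 r=8: min(9,15)*4=36 best=98, l++
l=5 r=8: min(14,15)*3=42 best=98, l++
l=6 r=8: min(10,15)*2=20 best=98, l++
l=7 r=8: min(10,15)*1=10 best=98, l++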